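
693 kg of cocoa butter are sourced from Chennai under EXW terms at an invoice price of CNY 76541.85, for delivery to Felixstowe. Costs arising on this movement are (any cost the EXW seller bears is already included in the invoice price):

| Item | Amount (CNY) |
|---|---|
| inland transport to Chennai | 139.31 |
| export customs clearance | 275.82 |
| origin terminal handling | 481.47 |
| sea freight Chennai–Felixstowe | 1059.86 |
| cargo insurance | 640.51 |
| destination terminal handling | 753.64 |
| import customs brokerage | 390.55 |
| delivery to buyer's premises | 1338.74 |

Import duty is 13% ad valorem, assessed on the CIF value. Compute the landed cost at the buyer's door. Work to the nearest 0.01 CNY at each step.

Total landed cost: CNY 91909.80

EXW: the seller makes goods available at their premises; the buyer bears all onward costs.
CIF value = EXW price + inland to port + export clearance + origin terminal + freight + insurance = 76541.85 + 139.31 + 275.82 + 481.47 + 1059.86 + 640.51 = 79138.82
Import duty = 79138.82 × 13% = 10288.05
Buyer bears: inland to port 139.31 + export clearance 275.82 + origin terminal 481.47 + freight 1059.86 + insurance 640.51 + destination terminal 753.64 + brokerage 390.55 + delivery 1338.74 + duty 10288.05 = 15367.95
Landed cost = invoice 76541.85 + 15367.95 = 91909.80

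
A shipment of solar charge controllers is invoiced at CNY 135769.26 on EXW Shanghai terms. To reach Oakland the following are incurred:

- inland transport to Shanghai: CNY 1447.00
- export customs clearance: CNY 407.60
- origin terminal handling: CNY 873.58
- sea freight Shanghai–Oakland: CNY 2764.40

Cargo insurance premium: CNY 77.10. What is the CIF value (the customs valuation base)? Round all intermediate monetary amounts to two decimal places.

CIF = EXW price + pre-shipment costs + freight + insurance
CIF = 135769.26 + 1447.00 + 407.60 + 873.58 + 2764.40 + 77.10 = 141338.94

CIF value: CNY 141338.94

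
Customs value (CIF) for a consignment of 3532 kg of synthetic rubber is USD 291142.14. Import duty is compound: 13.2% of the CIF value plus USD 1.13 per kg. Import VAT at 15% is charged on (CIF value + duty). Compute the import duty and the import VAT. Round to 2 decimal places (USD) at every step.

Import duty: USD 42421.92; import VAT: USD 50034.61

Ad valorem component: 291142.14 × 13.2% = 38430.76
Specific component: 3532 × 1.13 = 3991.16
Import duty = 38430.76 + 3991.16 = 42421.92
VAT base = CIF + duty = 291142.14 + 42421.92 = 333564.06
Import VAT = 333564.06 × 15% = 50034.61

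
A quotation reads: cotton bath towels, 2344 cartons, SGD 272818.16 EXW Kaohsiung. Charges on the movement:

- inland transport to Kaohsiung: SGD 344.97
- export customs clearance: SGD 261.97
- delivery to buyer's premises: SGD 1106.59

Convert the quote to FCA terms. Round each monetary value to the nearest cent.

FCA price: SGD 273425.10

Not relevant to the conversion: delivery — on the buyer under both terms; not part of either seller's price.
From EXW to FCA, the seller additionally bears: inland to port, export clearance.
FCA price = 272818.16 + 344.97 + 261.97 = 273425.10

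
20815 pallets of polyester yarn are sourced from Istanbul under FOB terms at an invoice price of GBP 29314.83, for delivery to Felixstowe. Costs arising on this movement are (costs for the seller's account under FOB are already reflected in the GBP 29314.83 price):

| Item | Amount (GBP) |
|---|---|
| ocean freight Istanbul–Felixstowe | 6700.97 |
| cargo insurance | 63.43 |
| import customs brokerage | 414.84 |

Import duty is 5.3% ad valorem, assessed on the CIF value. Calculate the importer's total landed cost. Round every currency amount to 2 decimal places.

Total landed cost: GBP 38406.27

FOB: the seller bears costs until goods are on board at the origin port; the buyer bears freight, insurance and all costs thereafter.
CIF value = FOB price + freight + insurance = 29314.83 + 6700.97 + 63.43 = 36079.23
Import duty = 36079.23 × 5.3% = 1912.20
Buyer bears: freight 6700.97 + insurance 63.43 + brokerage 414.84 + duty 1912.20 = 9091.44
Landed cost = invoice 29314.83 + 9091.44 = 38406.27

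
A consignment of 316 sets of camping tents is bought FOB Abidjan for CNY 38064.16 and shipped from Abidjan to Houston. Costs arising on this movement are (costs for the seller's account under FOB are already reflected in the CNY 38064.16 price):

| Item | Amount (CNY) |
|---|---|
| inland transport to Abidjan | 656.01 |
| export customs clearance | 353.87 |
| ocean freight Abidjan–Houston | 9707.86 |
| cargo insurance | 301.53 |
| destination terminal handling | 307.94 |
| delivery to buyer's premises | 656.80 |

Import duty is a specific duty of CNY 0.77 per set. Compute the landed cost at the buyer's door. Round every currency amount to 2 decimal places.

Total landed cost: CNY 49281.61

FOB: the seller bears costs until goods are on board at the origin port; the buyer bears freight, insurance and all costs thereafter.
Already in the invoice (seller's account under FOB): inland to port, export clearance — exclude.
CIF value = FOB price + freight + insurance = 38064.16 + 9707.86 + 301.53 = 48073.55
Import duty = 316 × 0.77 = 243.32
Buyer bears: freight 9707.86 + insurance 301.53 + destination terminal 307.94 + delivery 656.80 + duty 243.32 = 11217.45
Landed cost = invoice 38064.16 + 11217.45 = 49281.61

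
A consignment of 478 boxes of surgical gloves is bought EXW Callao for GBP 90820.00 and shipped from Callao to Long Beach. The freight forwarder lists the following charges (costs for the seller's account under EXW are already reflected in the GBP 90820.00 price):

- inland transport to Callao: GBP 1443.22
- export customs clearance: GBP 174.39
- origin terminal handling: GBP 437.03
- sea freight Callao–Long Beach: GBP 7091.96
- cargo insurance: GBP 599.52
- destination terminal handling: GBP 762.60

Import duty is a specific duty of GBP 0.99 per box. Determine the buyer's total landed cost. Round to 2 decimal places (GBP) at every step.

Total landed cost: GBP 101801.94

EXW: the seller makes goods available at their premises; the buyer bears all onward costs.
CIF value = EXW price + inland to port + export clearance + origin terminal + freight + insurance = 90820.00 + 1443.22 + 174.39 + 437.03 + 7091.96 + 599.52 = 100566.12
Import duty = 478 × 0.99 = 473.22
Buyer bears: inland to port 1443.22 + export clearance 174.39 + origin terminal 437.03 + freight 7091.96 + insurance 599.52 + destination terminal 762.60 + duty 473.22 = 10981.94
Landed cost = invoice 90820.00 + 10981.94 = 101801.94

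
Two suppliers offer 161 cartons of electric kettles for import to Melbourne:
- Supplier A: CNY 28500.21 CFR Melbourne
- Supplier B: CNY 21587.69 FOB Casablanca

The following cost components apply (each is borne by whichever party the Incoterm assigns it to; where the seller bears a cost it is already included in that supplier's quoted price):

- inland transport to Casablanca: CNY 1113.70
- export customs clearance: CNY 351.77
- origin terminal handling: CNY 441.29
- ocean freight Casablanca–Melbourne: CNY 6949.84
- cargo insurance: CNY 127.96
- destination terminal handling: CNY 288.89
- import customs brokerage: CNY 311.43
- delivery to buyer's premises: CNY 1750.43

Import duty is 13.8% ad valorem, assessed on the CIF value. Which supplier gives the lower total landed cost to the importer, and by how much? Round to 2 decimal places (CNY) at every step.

Supplier A is cheaper by CNY 42.47

Supplier A (CFR):
CIF value = CFR price + insurance = 28500.21 + 127.96 = 28628.17
Import duty = 28628.17 × 13.8% = 3950.69
Buyer bears (A): 127.96 + 288.89 + 311.43 + 1750.43 = 2478.71
Landed cost (A) = invoice 28500.21 + 2478.71 + duty 3950.69 = 34929.61
Supplier B (FOB):
CIF value = FOB price + freight + insurance = 21587.69 + 6949.84 + 127.96 = 28665.49
Import duty = 28665.49 × 13.8% = 3955.84
Buyer bears (B): 6949.84 + 127.96 + 288.89 + 311.43 + 1750.43 = 9428.55
Landed cost (B) = invoice 21587.69 + 9428.55 + duty 3955.84 = 34972.08
Difference = |34929.61 − 34972.08| = 42.47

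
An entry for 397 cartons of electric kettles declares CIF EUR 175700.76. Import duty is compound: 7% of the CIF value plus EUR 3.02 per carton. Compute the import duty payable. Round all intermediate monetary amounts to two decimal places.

Ad valorem component: 175700.76 × 7% = 12299.05
Specific component: 397 × 3.02 = 1198.94
Import duty = 12299.05 + 1198.94 = 13497.99

Import duty: EUR 13497.99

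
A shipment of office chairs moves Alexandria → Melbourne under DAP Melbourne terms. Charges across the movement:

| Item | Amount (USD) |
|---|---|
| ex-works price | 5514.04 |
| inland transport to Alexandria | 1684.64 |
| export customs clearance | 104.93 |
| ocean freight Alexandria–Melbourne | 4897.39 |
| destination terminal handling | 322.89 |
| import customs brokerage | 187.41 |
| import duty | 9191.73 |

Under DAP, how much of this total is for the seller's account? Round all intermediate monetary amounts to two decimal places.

DAP: the seller bears all costs to the named destination except import duty and clearance.
Seller's account: goods 5514.04 + inland to port 1684.64 + export clearance 104.93 + freight 4897.39 + destination terminal 322.89 = 12523.89
Buyer's account: brokerage 187.41 + duty 9191.73 = 9379.14

Seller's account: USD 12523.89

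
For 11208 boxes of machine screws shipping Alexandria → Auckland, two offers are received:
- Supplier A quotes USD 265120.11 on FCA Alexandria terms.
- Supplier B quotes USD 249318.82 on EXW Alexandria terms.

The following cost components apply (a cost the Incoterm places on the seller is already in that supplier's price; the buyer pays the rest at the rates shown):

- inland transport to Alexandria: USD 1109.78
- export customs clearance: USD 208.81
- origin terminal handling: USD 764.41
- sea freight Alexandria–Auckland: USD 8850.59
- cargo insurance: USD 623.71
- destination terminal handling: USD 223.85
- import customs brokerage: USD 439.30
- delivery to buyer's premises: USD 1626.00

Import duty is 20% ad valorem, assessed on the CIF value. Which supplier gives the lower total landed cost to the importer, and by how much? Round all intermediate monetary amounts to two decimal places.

Supplier B is cheaper by USD 17379.24

Supplier A (FCA):
CIF value = FCA price + origin terminal + freight + insurance = 265120.11 + 764.41 + 8850.59 + 623.71 = 275358.82
Import duty = 275358.82 × 20% = 55071.76
Buyer bears (A): 764.41 + 8850.59 + 623.71 + 223.85 + 439.30 + 1626.00 = 12527.86
Landed cost (A) = invoice 265120.11 + 12527.86 + duty 55071.76 = 332719.73
Supplier B (EXW):
CIF value = EXW price + inland to port + export clearance + origin terminal + freight + insurance = 249318.82 + 1109.78 + 208.81 + 764.41 + 8850.59 + 623.71 = 260876.12
Import duty = 260876.12 × 20% = 52175.22
Buyer bears (B): 1109.78 + 208.81 + 764.41 + 8850.59 + 623.71 + 223.85 + 439.30 + 1626.00 = 13846.45
Landed cost (B) = invoice 249318.82 + 13846.45 + duty 52175.22 = 315340.49
Difference = |332719.73 − 315340.49| = 17379.24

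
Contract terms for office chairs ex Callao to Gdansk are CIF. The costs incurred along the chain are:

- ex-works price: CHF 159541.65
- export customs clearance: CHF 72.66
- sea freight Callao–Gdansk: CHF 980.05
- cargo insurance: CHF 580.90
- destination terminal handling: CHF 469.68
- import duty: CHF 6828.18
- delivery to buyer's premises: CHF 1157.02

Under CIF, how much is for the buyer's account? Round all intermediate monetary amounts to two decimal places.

Buyer's account: CHF 8454.88

CIF: the seller pays costs through ocean freight and marine insurance to the destination port.
Seller's account: goods 159541.65 + export clearance 72.66 + freight 980.05 + insurance 580.90 = 161175.26
Buyer's account: destination terminal 469.68 + duty 6828.18 + delivery 1157.02 = 8454.88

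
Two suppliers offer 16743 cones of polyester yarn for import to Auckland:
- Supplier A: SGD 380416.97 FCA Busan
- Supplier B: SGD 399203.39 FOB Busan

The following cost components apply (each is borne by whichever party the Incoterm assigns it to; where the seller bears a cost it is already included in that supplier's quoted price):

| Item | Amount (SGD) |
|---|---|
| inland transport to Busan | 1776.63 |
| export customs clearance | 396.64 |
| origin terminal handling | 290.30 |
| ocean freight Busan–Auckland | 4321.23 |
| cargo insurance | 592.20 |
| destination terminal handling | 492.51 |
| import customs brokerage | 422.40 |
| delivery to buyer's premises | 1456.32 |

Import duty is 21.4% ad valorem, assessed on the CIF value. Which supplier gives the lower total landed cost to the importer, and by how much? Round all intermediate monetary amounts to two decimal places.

Supplier A (FCA):
CIF value = FCA price + origin terminal + freight + insurance = 380416.97 + 290.30 + 4321.23 + 592.20 = 385620.70
Import duty = 385620.70 × 21.4% = 82522.83
Buyer bears (A): 290.30 + 4321.23 + 592.20 + 492.51 + 422.40 + 1456.32 = 7574.96
Landed cost (A) = invoice 380416.97 + 7574.96 + duty 82522.83 = 470514.76
Supplier B (FOB):
CIF value = FOB price + freight + insurance = 399203.39 + 4321.23 + 592.20 = 404116.82
Import duty = 404116.82 × 21.4% = 86481.00
Buyer bears (B): 4321.23 + 592.20 + 492.51 + 422.40 + 1456.32 = 7284.66
Landed cost (B) = invoice 399203.39 + 7284.66 + duty 86481.00 = 492969.05
Difference = |470514.76 − 492969.05| = 22454.29

Supplier A is cheaper by SGD 22454.29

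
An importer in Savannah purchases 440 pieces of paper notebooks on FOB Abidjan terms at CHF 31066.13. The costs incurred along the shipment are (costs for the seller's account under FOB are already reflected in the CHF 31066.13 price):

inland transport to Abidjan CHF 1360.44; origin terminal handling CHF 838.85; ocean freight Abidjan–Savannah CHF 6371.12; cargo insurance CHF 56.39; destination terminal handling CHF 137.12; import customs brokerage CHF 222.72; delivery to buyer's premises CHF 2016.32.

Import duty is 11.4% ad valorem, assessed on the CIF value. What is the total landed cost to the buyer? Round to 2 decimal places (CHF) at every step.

Total landed cost: CHF 44144.07

FOB: the seller bears costs until goods are on board at the origin port; the buyer bears freight, insurance and all costs thereafter.
Already in the invoice (seller's account under FOB): inland to port, origin terminal — exclude.
CIF value = FOB price + freight + insurance = 31066.13 + 6371.12 + 56.39 = 37493.64
Import duty = 37493.64 × 11.4% = 4274.27
Buyer bears: freight 6371.12 + insurance 56.39 + destination terminal 137.12 + brokerage 222.72 + delivery 2016.32 + duty 4274.27 = 13077.94
Landed cost = invoice 31066.13 + 13077.94 = 44144.07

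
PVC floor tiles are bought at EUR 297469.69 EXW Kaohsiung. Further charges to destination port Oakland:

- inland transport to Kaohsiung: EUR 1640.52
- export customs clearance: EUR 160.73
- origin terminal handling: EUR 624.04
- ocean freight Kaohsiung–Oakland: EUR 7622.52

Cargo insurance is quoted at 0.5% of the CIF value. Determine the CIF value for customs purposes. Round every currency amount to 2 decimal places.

Let C be the CIF value. C = EXW price + pre-shipment costs + freight + 0.5% × C
C − 0.5% × C = 297469.69 + 1640.52 + 160.73 + 624.04 + 7622.52
0.995 × C = 307517.50
C = 307517.50 / 0.995 = 309062.81
Insurance premium = 0.5% × 309062.81 = 1545.31

CIF value: EUR 309062.81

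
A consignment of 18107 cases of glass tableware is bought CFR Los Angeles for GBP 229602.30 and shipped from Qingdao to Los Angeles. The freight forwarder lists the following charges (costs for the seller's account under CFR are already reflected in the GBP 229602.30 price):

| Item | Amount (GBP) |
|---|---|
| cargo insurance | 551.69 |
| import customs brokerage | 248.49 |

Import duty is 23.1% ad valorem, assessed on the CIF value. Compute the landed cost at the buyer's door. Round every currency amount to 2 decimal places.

Total landed cost: GBP 283568.05

CFR: the seller pays costs through ocean freight to the destination port, but not insurance.
CIF value = CFR price + insurance = 229602.30 + 551.69 = 230153.99
Import duty = 230153.99 × 23.1% = 53165.57
Buyer bears: insurance 551.69 + brokerage 248.49 + duty 53165.57 = 53965.75
Landed cost = invoice 229602.30 + 53965.75 = 283568.05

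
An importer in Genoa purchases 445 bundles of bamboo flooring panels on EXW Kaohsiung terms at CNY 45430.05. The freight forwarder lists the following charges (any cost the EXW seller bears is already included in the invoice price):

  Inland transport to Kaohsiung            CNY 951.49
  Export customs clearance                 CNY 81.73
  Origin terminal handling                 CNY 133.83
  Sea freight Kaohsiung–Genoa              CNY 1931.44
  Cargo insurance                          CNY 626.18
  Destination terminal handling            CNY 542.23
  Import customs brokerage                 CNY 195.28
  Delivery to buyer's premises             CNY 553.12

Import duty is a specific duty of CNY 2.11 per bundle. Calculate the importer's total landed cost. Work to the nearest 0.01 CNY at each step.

Total landed cost: CNY 51384.30

EXW: the seller makes goods available at their premises; the buyer bears all onward costs.
CIF value = EXW price + inland to port + export clearance + origin terminal + freight + insurance = 45430.05 + 951.49 + 81.73 + 133.83 + 1931.44 + 626.18 = 49154.72
Import duty = 445 × 2.11 = 938.95
Buyer bears: inland to port 951.49 + export clearance 81.73 + origin terminal 133.83 + freight 1931.44 + insurance 626.18 + destination terminal 542.23 + brokerage 195.28 + delivery 553.12 + duty 938.95 = 5954.25
Landed cost = invoice 45430.05 + 5954.25 = 51384.30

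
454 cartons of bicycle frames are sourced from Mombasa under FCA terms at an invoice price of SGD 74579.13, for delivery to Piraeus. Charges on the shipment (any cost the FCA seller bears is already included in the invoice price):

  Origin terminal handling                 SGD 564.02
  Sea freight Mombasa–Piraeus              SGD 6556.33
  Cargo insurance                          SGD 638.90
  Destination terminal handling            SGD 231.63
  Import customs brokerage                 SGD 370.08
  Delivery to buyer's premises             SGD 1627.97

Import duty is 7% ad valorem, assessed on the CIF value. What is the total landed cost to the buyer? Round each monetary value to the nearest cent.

Total landed cost: SGD 90331.75

FCA: the seller delivers export-cleared goods to the carrier; the buyer bears costs from that point.
CIF value = FCA price + origin terminal + freight + insurance = 74579.13 + 564.02 + 6556.33 + 638.90 = 82338.38
Import duty = 82338.38 × 7% = 5763.69
Buyer bears: origin terminal 564.02 + freight 6556.33 + insurance 638.90 + destination terminal 231.63 + brokerage 370.08 + delivery 1627.97 + duty 5763.69 = 15752.62
Landed cost = invoice 74579.13 + 15752.62 = 90331.75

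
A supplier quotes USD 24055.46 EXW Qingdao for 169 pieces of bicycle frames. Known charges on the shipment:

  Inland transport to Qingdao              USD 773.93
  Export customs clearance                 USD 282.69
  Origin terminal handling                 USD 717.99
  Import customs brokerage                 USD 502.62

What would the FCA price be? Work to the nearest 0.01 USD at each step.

FCA price: USD 25112.08

Not relevant to the conversion: origin terminal, brokerage — on the buyer under both terms; not part of either seller's price.
From EXW to FCA, the seller additionally bears: inland to port, export clearance.
FCA price = 24055.46 + 773.93 + 282.69 = 25112.08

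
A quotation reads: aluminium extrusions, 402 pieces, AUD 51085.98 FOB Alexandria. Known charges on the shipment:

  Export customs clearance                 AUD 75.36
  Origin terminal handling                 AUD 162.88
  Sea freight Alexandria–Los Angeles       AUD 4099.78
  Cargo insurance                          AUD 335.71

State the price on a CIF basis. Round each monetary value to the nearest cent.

CIF price: AUD 55521.47

Not relevant to the conversion: origin terminal, export clearance — on the seller under both FOB and CIF; already in the FOB price and stays in the CIF price.
From FOB to CIF, the seller additionally bears: freight, insurance.
CIF price = 51085.98 + 4099.78 + 335.71 = 55521.47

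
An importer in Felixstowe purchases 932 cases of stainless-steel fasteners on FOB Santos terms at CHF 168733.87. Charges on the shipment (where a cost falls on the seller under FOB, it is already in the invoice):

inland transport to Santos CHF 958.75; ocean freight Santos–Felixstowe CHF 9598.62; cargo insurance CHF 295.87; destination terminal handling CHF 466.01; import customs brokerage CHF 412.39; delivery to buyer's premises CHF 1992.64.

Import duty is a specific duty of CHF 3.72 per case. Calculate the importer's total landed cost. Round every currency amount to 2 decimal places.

Total landed cost: CHF 184966.44

FOB: the seller bears costs until goods are on board at the origin port; the buyer bears freight, insurance and all costs thereafter.
Already in the invoice (seller's account under FOB): inland to port — exclude.
CIF value = FOB price + freight + insurance = 168733.87 + 9598.62 + 295.87 = 178628.36
Import duty = 932 × 3.72 = 3467.04
Buyer bears: freight 9598.62 + insurance 295.87 + destination terminal 466.01 + brokerage 412.39 + delivery 1992.64 + duty 3467.04 = 16232.57
Landed cost = invoice 168733.87 + 16232.57 = 184966.44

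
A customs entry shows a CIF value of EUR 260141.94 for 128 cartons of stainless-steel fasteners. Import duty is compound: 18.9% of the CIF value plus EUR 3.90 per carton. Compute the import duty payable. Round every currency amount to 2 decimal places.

Import duty: EUR 49666.03

Ad valorem component: 260141.94 × 18.9% = 49166.83
Specific component: 128 × 3.90 = 499.20
Import duty = 49166.83 + 499.20 = 49666.03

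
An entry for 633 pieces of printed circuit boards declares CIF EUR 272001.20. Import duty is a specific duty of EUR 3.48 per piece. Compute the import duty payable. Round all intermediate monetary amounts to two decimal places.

Import duty = 633 × 3.48 = 2202.84

Import duty: EUR 2202.84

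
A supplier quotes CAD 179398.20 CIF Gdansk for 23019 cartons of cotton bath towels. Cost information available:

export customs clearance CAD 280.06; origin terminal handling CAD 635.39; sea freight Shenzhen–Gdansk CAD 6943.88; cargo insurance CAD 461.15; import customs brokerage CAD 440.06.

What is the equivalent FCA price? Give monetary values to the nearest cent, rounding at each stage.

Not relevant to the conversion: export clearance — on the seller under both CIF and FCA; already in the CIF price and stays in the FCA price. brokerage — on the buyer under both terms; not part of either seller's price.
From CIF to FCA, the seller no longer bears: origin terminal, freight, insurance.
FCA price = 179398.20 − 635.39 − 6943.88 − 461.15 = 171357.78

FCA price: CAD 171357.78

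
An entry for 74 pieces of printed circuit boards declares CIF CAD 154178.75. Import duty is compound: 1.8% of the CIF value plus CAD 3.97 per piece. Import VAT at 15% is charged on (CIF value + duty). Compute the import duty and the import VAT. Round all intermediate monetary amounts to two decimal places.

Import duty: CAD 3069.00; import VAT: CAD 23587.16

Ad valorem component: 154178.75 × 1.8% = 2775.22
Specific component: 74 × 3.97 = 293.78
Import duty = 2775.22 + 293.78 = 3069.00
VAT base = CIF + duty = 154178.75 + 3069.00 = 157247.75
Import VAT = 157247.75 × 15% = 23587.16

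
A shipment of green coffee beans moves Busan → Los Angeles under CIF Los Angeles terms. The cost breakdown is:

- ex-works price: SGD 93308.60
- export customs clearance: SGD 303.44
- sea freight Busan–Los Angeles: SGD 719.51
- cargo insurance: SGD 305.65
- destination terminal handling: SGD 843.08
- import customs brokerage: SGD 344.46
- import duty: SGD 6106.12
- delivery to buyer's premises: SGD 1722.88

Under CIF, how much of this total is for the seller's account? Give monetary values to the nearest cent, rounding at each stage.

Seller's account: SGD 94637.20

CIF: the seller pays costs through ocean freight and marine insurance to the destination port.
Seller's account: goods 93308.60 + export clearance 303.44 + freight 719.51 + insurance 305.65 = 94637.20
Buyer's account: destination terminal 843.08 + brokerage 344.46 + duty 6106.12 + delivery 1722.88 = 9016.54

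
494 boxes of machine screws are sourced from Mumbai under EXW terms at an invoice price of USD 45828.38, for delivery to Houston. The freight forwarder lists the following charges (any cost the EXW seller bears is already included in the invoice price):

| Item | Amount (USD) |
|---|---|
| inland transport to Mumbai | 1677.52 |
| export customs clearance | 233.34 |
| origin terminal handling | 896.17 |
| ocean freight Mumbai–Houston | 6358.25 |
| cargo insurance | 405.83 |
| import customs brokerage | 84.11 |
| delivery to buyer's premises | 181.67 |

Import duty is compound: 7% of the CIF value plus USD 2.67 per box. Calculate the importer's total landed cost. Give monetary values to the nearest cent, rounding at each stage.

Total landed cost: USD 60862.21

EXW: the seller makes goods available at their premises; the buyer bears all onward costs.
CIF value = EXW price + inland to port + export clearance + origin terminal + freight + insurance = 45828.38 + 1677.52 + 233.34 + 896.17 + 6358.25 + 405.83 = 55399.49
Ad valorem component: 55399.49 × 7% = 3877.96
Specific component: 494 × 2.67 = 1318.98
Import duty = 3877.96 + 1318.98 = 5196.94
Buyer bears: inland to port 1677.52 + export clearance 233.34 + origin terminal 896.17 + freight 6358.25 + insurance 405.83 + brokerage 84.11 + delivery 181.67 + duty 5196.94 = 15033.83
Landed cost = invoice 45828.38 + 15033.83 = 60862.21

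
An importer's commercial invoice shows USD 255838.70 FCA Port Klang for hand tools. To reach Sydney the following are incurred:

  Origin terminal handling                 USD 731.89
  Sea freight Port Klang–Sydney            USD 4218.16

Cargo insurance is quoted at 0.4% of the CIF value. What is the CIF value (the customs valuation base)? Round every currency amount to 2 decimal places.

Let C be the CIF value. C = FCA price + pre-shipment costs + freight + 0.4% × C
C − 0.4% × C = 255838.70 + 731.89 + 4218.16
0.996 × C = 260788.75
C = 260788.75 / 0.996 = 261836.09
Insurance premium = 0.4% × 261836.09 = 1047.34

CIF value: USD 261836.09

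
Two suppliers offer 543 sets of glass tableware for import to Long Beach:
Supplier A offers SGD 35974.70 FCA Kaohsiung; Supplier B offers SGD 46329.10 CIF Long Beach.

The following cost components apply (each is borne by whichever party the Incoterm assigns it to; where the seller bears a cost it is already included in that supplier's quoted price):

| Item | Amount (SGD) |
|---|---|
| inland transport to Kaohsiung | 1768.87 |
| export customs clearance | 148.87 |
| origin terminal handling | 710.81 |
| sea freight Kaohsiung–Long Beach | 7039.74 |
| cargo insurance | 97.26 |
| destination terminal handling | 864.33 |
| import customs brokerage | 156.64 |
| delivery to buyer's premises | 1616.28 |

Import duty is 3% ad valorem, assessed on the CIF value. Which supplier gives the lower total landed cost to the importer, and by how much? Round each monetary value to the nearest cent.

Supplier A is cheaper by SGD 2581.78

Supplier A (FCA):
CIF value = FCA price + origin terminal + freight + insurance = 35974.70 + 710.81 + 7039.74 + 97.26 = 43822.51
Import duty = 43822.51 × 3% = 1314.68
Buyer bears (A): 710.81 + 7039.74 + 97.26 + 864.33 + 156.64 + 1616.28 = 10485.06
Landed cost (A) = invoice 35974.70 + 10485.06 + duty 1314.68 = 47774.44
Supplier B (CIF):
The CIF price already equals the CIF value: 46329.10
Import duty = 46329.10 × 3% = 1389.87
Buyer bears (B): 864.33 + 156.64 + 1616.28 = 2637.25
Landed cost (B) = invoice 46329.10 + 2637.25 + duty 1389.87 = 50356.22
Difference = |47774.44 − 50356.22| = 2581.78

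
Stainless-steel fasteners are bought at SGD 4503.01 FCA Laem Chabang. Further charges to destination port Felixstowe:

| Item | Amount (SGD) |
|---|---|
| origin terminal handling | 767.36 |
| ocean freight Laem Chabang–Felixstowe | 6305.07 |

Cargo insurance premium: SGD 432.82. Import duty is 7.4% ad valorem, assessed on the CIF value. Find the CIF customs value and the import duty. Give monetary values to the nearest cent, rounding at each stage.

CIF = FCA price + pre-shipment costs + freight + insurance
CIF = 4503.01 + 767.36 + 6305.07 + 432.82 = 12008.26
Import duty = 12008.26 × 7.4% = 888.61

CIF value: SGD 12008.26; import duty: SGD 888.61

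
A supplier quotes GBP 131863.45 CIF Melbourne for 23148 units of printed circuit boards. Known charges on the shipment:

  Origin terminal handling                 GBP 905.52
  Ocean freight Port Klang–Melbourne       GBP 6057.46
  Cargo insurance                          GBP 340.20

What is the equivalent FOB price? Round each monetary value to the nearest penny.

Not relevant to the conversion: origin terminal — on the seller under both CIF and FOB; already in the CIF price and stays in the FOB price.
From CIF to FOB, the seller no longer bears: freight, insurance.
FOB price = 131863.45 − 6057.46 − 340.20 = 125465.79

FOB price: GBP 125465.79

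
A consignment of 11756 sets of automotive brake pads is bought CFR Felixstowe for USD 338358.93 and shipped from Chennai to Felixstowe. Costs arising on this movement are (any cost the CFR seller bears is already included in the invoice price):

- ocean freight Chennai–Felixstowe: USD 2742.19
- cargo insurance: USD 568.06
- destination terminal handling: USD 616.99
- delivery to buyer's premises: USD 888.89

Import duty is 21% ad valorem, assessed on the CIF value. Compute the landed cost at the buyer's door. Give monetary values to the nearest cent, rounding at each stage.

CFR: the seller pays costs through ocean freight to the destination port, but not insurance.
Already in the invoice (seller's account under CFR): freight — exclude.
CIF value = CFR price + insurance = 338358.93 + 568.06 = 338926.99
Import duty = 338926.99 × 21% = 71174.67
Buyer bears: insurance 568.06 + destination terminal 616.99 + delivery 888.89 + duty 71174.67 = 73248.61
Landed cost = invoice 338358.93 + 73248.61 = 411607.54

Total landed cost: USD 411607.54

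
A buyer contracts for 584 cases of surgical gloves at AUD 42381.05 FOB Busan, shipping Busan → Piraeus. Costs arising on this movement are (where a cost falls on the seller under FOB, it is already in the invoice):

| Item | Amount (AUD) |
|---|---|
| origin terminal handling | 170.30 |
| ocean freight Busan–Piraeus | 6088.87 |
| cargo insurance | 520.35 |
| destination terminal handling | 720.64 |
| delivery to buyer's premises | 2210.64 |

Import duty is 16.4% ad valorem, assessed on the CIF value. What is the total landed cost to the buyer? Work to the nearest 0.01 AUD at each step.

FOB: the seller bears costs until goods are on board at the origin port; the buyer bears freight, insurance and all costs thereafter.
Already in the invoice (seller's account under FOB): origin terminal — exclude.
CIF value = FOB price + freight + insurance = 42381.05 + 6088.87 + 520.35 = 48990.27
Import duty = 48990.27 × 16.4% = 8034.40
Buyer bears: freight 6088.87 + insurance 520.35 + destination terminal 720.64 + delivery 2210.64 + duty 8034.40 = 17574.90
Landed cost = invoice 42381.05 + 17574.90 = 59955.95

Total landed cost: AUD 59955.95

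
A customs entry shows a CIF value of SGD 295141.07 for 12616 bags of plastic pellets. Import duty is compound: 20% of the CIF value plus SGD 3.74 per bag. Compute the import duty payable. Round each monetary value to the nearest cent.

Import duty: SGD 106212.05

Ad valorem component: 295141.07 × 20% = 59028.21
Specific component: 12616 × 3.74 = 47183.84
Import duty = 59028.21 + 47183.84 = 106212.05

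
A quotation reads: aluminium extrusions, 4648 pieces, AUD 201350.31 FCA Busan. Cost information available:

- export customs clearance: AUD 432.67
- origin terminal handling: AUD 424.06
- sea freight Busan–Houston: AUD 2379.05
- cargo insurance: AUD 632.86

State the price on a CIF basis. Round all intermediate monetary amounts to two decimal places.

CIF price: AUD 204786.28

Not relevant to the conversion: export clearance — on the seller under both FCA and CIF; already in the FCA price and stays in the CIF price.
From FCA to CIF, the seller additionally bears: origin terminal, freight, insurance.
CIF price = 201350.31 + 424.06 + 2379.05 + 632.86 = 204786.28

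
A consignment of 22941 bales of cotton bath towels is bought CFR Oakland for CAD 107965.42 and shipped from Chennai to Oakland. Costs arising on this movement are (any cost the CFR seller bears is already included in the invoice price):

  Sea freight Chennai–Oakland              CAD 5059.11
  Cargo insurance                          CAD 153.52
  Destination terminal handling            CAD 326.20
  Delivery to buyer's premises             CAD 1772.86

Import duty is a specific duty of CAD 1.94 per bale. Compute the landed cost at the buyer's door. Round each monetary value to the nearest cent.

CFR: the seller pays costs through ocean freight to the destination port, but not insurance.
Already in the invoice (seller's account under CFR): freight — exclude.
CIF value = CFR price + insurance = 107965.42 + 153.52 = 108118.94
Import duty = 22941 × 1.94 = 44505.54
Buyer bears: insurance 153.52 + destination terminal 326.20 + delivery 1772.86 + duty 44505.54 = 46758.12
Landed cost = invoice 107965.42 + 46758.12 = 154723.54

Total landed cost: CAD 154723.54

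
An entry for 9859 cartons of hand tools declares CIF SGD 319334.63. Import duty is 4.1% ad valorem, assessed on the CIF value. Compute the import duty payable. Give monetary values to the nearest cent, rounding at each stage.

Import duty = 319334.63 × 4.1% = 13092.72

Import duty: SGD 13092.72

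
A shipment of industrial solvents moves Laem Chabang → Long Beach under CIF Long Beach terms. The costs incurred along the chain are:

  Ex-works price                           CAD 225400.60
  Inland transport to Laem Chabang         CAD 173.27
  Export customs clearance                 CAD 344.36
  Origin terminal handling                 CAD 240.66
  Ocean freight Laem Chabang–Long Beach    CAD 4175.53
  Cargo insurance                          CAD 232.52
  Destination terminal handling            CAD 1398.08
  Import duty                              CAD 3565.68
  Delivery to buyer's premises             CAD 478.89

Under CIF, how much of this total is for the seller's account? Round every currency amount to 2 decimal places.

Seller's account: CAD 230566.94

CIF: the seller pays costs through ocean freight and marine insurance to the destination port.
Seller's account: goods 225400.60 + inland to port 173.27 + export clearance 344.36 + origin terminal 240.66 + freight 4175.53 + insurance 232.52 = 230566.94
Buyer's account: destination terminal 1398.08 + duty 3565.68 + delivery 478.89 = 5442.65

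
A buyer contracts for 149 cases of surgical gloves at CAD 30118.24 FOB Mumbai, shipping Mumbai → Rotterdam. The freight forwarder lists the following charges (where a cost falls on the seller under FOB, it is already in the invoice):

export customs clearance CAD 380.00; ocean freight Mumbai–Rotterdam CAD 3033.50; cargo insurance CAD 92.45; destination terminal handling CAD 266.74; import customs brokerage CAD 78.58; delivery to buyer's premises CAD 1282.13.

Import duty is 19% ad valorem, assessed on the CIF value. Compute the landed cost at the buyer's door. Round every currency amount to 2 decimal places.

Total landed cost: CAD 41188.04

FOB: the seller bears costs until goods are on board at the origin port; the buyer bears freight, insurance and all costs thereafter.
Already in the invoice (seller's account under FOB): export clearance — exclude.
CIF value = FOB price + freight + insurance = 30118.24 + 3033.50 + 92.45 = 33244.19
Import duty = 33244.19 × 19% = 6316.40
Buyer bears: freight 3033.50 + insurance 92.45 + destination terminal 266.74 + brokerage 78.58 + delivery 1282.13 + duty 6316.40 = 11069.80
Landed cost = invoice 30118.24 + 11069.80 = 41188.04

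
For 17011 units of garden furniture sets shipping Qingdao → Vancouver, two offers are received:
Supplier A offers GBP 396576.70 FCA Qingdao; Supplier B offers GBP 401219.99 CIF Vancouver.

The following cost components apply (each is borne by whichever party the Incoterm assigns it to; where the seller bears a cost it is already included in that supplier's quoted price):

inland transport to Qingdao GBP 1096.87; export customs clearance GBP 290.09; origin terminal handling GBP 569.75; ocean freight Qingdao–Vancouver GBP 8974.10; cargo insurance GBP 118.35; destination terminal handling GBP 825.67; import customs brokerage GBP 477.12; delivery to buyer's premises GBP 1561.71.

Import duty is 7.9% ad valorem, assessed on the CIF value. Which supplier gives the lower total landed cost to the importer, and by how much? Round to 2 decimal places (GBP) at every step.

Supplier B is cheaper by GBP 5415.40

Supplier A (FCA):
CIF value = FCA price + origin terminal + freight + insurance = 396576.70 + 569.75 + 8974.10 + 118.35 = 406238.90
Import duty = 406238.90 × 7.9% = 32092.87
Buyer bears (A): 569.75 + 8974.10 + 118.35 + 825.67 + 477.12 + 1561.71 = 12526.70
Landed cost (A) = invoice 396576.70 + 12526.70 + duty 32092.87 = 441196.27
Supplier B (CIF):
The CIF price already equals the CIF value: 401219.99
Import duty = 401219.99 × 7.9% = 31696.38
Buyer bears (B): 825.67 + 477.12 + 1561.71 = 2864.50
Landed cost (B) = invoice 401219.99 + 2864.50 + duty 31696.38 = 435780.87
Difference = |441196.27 − 435780.87| = 5415.40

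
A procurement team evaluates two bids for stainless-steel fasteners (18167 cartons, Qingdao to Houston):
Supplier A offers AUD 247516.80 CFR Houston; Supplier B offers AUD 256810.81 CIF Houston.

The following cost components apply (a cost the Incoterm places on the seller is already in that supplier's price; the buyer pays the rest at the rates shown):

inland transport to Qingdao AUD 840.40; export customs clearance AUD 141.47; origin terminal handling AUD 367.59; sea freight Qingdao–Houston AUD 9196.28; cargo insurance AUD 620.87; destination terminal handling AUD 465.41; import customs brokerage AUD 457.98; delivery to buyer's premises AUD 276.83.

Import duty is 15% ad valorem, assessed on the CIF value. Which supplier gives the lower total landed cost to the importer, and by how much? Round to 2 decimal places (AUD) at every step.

Supplier A is cheaper by AUD 9974.11

Supplier A (CFR):
CIF value = CFR price + insurance = 247516.80 + 620.87 = 248137.67
Import duty = 248137.67 × 15% = 37220.65
Buyer bears (A): 620.87 + 465.41 + 457.98 + 276.83 = 1821.09
Landed cost (A) = invoice 247516.80 + 1821.09 + duty 37220.65 = 286558.54
Supplier B (CIF):
The CIF price already equals the CIF value: 256810.81
Import duty = 256810.81 × 15% = 38521.62
Buyer bears (B): 465.41 + 457.98 + 276.83 = 1200.22
Landed cost (B) = invoice 256810.81 + 1200.22 + duty 38521.62 = 296532.65
Difference = |286558.54 − 296532.65| = 9974.11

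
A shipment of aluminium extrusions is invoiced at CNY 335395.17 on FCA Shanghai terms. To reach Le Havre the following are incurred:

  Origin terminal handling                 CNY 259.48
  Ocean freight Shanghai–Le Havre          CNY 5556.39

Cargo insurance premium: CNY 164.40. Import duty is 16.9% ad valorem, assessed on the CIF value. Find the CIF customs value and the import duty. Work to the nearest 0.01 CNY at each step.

CIF value: CNY 341375.44; import duty: CNY 57692.45

CIF = FCA price + pre-shipment costs + freight + insurance
CIF = 335395.17 + 259.48 + 5556.39 + 164.40 = 341375.44
Import duty = 341375.44 × 16.9% = 57692.45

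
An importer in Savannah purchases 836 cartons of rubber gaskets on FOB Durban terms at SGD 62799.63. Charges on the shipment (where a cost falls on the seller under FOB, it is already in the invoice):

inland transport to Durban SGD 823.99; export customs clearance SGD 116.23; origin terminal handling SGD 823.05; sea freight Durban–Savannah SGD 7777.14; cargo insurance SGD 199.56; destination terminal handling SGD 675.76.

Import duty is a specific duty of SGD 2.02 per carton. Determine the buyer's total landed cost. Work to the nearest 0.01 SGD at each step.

Total landed cost: SGD 73140.81

FOB: the seller bears costs until goods are on board at the origin port; the buyer bears freight, insurance and all costs thereafter.
Already in the invoice (seller's account under FOB): inland to port, export clearance, origin terminal — exclude.
CIF value = FOB price + freight + insurance = 62799.63 + 7777.14 + 199.56 = 70776.33
Import duty = 836 × 2.02 = 1688.72
Buyer bears: freight 7777.14 + insurance 199.56 + destination terminal 675.76 + duty 1688.72 = 10341.18
Landed cost = invoice 62799.63 + 10341.18 = 73140.81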